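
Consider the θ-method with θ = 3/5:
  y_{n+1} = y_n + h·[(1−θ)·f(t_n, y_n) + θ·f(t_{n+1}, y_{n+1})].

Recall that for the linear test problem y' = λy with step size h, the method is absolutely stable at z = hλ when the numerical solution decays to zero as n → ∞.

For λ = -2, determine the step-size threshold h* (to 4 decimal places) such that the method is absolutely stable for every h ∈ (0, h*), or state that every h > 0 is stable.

With y'=λy (z=hλ):
  y_{n+1} = y_n + z·[2/5·y_n + 3/5·y_{n+1}] ⇒ (1 − 3/5z)y_{n+1} = (1 + 2/5z)y_n
  R(z) = (1 + 2/5z)/(1 − 3/5z).

Solve |R(x)|<1 on ℝ⁻.
x=-1.59: |R|=0.1863
x=-2: |R|=0.0909
x=-10: |R|=0.4286
x=-100: |R|=0.6393
θ=3/5≥1/2 ⇒ |1+2/5x|<|1−3/5x| ∀x<0 ⇒ stable on all of ℝ⁻.

interval (−∞, 0). Any h>0 works for λ=-2.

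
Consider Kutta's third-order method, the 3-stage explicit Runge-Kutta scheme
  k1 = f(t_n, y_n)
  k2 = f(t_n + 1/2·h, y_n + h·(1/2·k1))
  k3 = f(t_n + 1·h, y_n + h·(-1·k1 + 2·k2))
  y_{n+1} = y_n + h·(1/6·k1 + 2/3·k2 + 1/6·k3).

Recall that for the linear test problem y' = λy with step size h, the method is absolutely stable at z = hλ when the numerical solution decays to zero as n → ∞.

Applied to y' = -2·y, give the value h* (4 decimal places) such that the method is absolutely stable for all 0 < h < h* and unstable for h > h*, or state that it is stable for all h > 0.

(-2.5127,0); λ=-2 ⇒ h* = 1.2564.

Set f=λy, z=hλ:
  order 3, 3-stage ⇒ R(z)=1+z+z^2/2+z^3/6
  (e.g. R(-1.03)=0.31833, |R|=0.31833)

Boundary: |R(x)|=1, x<0.
x=-1.03: |R|=0.3183
|R(-2.63)|=1.2035 |R(-2.61)|=1.1672 |R(-0.87)|=0.3987
Bisect:
  x_lo=-2.9227 |R|=1.8125  x_hi=-0.2481 |R|=0.7801
  mid=-1.58538 |R|=0.00721 →hi
  mid=-2.25402 |R|=0.62235 →hi
  mid=-2.58834 |R|=1.12868 →lo
  mid=-2.42118 |R|=0.85566 →hi
  mid=-2.50476 |R|=0.98692 →hi
  mid=-2.54655 |R|=1.05645 →lo
  mid=-2.52565 |R|=1.02135 →lo
  mid=-2.51521 |R|=1.00405 →lo
  ...
  [-2.51276,-2.51259] ⇒ x*=-2.5127
So |R|<1 on (-2.5127, 0).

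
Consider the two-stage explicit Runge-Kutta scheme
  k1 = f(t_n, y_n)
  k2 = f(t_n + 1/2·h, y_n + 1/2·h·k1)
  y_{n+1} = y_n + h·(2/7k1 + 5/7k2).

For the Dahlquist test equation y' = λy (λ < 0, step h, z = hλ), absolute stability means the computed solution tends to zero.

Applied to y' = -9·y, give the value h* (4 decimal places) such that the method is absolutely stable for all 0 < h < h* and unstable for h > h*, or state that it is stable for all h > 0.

With y'=λy (z=hλ):
  k1=λy_n ⇒ h·k1=z·y_n;  k2=λ(1+1/2z)y_n ⇒ h·k2=z(1+1/2z)y_n
  y_{n+1}/y_n = 1 + 2/7z + 5/7z(1+1/2z) = 1 + z + 5/14z²
  so R(z) = 1 + z + 5/14z².

Solve |R(x)|<1 on ℝ⁻.
x=-0.5: |R|=0.5893
R=1: x+5/14x²=0 ⇒ x=−14/5=-2.8000; min R=1−1/(4·5/14)=0.3000>−1
Confirm numerically:
  x=-1.837: |R|=0.36820 <1
  x=-1.807: |R|=0.35916 <1
  x=-1.385: |R|=0.30008 <1
  x=-1.347: |R|=0.30100 <1
  x=-3.017: |R|=1.23382 >1
  x=-2.930: |R|=1.13604 >1
Interval (-2.8000, 0).

(-2.8000,0); λ=-9 ⇒ h* = (14/5)/9 = 0.3111.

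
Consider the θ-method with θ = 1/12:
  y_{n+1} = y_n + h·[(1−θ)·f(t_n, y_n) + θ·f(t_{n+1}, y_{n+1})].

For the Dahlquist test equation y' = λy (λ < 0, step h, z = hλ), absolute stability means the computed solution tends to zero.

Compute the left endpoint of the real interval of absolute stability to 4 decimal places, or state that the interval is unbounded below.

left endpoint -2.4000.

With y'=λy (z=hλ):
  y_{n+1} = y_n + z·[11/12·y_n + 1/12·y_{n+1}] ⇒ (1 − 1/12z)y_{n+1} = (1 + 11/12z)y_n
  so R(z) = (1 + 11/12z)/(1 − 1/12z).

Boundary: |R(x)|=1, x<0.
x=-1.16: |R|=0.0578
R=−1: 1+11/12x = −1+1/12x ⇒ -5/6x=2 ⇒ x=2/(-5/6)=-2.4000
Confirm numerically:
  x=-1.976: |R|=0.69662 <1
  x=-1.816: |R|=0.57730 <1
  x=-1.801: |R|=0.56597 <1
  x=-2.955: |R|=1.37111 >1
  x=-2.570: |R|=1.11668 >1
  x=-2.479: |R|=1.05456 >1
So |R|<1 on (-2.4000, 0).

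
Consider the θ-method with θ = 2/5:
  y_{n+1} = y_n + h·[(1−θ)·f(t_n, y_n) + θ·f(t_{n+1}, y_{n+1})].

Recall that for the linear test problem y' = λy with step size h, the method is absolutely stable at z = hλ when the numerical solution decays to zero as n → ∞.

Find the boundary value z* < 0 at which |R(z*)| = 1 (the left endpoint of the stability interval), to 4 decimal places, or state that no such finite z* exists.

Test eqn y'=λy, z=hλ:
  y_{n+1} = y_n + z·[3/5·y_n + 2/5·y_{n+1}] ⇒ (1 − 2/5z)y_{n+1} = (1 + 3/5z)y_n
  ⇒ R(z) = (1 + 3/5z)/(1 − 2/5z).

Need |R(x)|<1, x<0.
x=-1.14: |R|=0.2170
R=−1: 1+3/5x = −1+2/5x ⇒ -1/5x=2 ⇒ x=2/(-1/5)=-10.0000
Confirm numerically:
  x=-9.467: |R|=0.97773 <1
  x=-6.475: |R|=0.80362 <1
  x=-5.195: |R|=0.68778 <1
  x=-10.398: |R|=1.01543 >1
  x=-10.049: |R|=1.00195 >1
Stable set (-10.0000, 0).

left endpoint -10.0000.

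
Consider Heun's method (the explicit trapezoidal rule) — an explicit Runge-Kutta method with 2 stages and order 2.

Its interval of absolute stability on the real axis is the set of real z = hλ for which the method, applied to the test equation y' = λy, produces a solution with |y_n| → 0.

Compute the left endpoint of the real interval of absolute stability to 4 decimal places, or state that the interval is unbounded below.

Set f=λy, z=hλ:
  order 2, 2-stage ⇒ R(z)=1+z+z^2/2
  (e.g. R(-1.37)=0.56845, |R|=0.56845)

Find x<0 with |R(x)|<1.
x=-1.37: |R|=0.5685
|R(-1.99)|=0.9900 |R(-1.48)|=0.6152 |R(-0.99)|=0.5000
Bisect:
  x_lo=-2.7946 |R|=2.1102  x_hi=-0.3817 |R|=0.6912
  mid=-1.58812 |R|=0.67294 →hi
  mid=-2.19134 |R|=1.20964 →lo
  mid=-1.88973 |R|=0.89581 →hi
  mid=-2.04053 |R|=1.04135 →lo
  mid=-1.96513 |R|=0.96574 →hi
  mid=-2.00283 |R|=1.00284 →lo
  mid=-1.98398 |R|=0.98411 →hi
  ...
  [-2.00003,-1.99989] ⇒ x*=-2.0000
Interval (-2.0000, 0).

z* = -2.0000.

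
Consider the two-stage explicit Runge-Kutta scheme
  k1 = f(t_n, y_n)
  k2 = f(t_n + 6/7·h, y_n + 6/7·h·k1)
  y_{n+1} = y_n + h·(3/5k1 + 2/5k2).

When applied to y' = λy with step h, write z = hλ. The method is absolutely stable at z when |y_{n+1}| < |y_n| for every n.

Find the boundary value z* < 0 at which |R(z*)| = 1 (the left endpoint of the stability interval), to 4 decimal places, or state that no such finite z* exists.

With y'=λy (z=hλ):
  k1=λy_n ⇒ h·k1=z·y_n;  k2=λ(1+6/7z)y_n ⇒ h·k2=z(1+6/7z)y_n
  y_{n+1}/y_n = 1 + 3/5z + 2/5z(1+6/7z) = 1 + z + 12/35z²
  ⇒ R(z) = 1 + z + 12/35z².

Find x<0 with |R(x)|<1.
x=-1.42: |R|=0.2713
R=1: x+12/35x²=0 ⇒ x=−35/12=-2.9167; min R=1−1/(4·12/35)=0.2708>−1
Confirm numerically:
  x=-2.782: |R|=0.87155 <1
  x=-2.473: |R|=0.62382 <1
  x=-2.391: |R|=0.56907 <1
  x=-3.493: |R|=1.69022 >1
  x=-3.466: |R|=1.65280 >1
  x=-3.430: |R|=1.60368 >1
Interval (-2.9167, 0).

left endpoint -2.9167.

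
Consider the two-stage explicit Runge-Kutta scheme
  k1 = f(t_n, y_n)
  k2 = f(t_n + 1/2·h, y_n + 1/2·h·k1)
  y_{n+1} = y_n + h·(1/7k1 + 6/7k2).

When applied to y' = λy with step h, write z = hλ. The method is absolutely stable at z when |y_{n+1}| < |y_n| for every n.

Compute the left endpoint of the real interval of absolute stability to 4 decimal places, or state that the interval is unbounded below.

z* = -2.3333.

On y'=λy, z=hλ:
  k1=λy_n ⇒ h·k1=z·y_n;  k2=λ(1+1/2z)y_n ⇒ h·k2=z(1+1/2z)y_n
  y_{n+1}/y_n = 1 + 1/7z + 6/7z(1+1/2z) = 1 + z + 3/7z²
  Hence R(z) = 1 + z + 3/7z².

Find x<0 with |R(x)|<1.
x=-0.52: |R|=0.5959
R=1: x+3/7x²=0 ⇒ x=−7/3=-2.3333; min R=1−1/(4·3/7)=0.4167>−1
Confirm numerically:
  x=-2.034: |R|=0.73907 <1
  x=-1.467: |R|=0.45532 <1
  x=-1.026: |R|=0.42515 <1
  x=-2.775: |R|=1.52527 >1
  x=-2.499: |R|=1.17743 >1
Stable set (-2.3333, 0).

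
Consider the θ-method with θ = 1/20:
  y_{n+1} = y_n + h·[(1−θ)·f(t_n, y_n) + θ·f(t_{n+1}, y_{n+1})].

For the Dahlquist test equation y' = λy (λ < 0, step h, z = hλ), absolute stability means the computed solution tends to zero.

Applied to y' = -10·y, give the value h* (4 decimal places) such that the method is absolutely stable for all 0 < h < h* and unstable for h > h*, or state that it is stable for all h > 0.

(-2.2222,0); λ=-10 ⇒ h* = (20/9)/10 = 0.2222.

Set f=λy, z=hλ:
  y_{n+1} = y_n + z·[19/20·y_n + 1/20·y_{n+1}] ⇒ (1 − 1/20z)y_{n+1} = (1 + 19/20z)y_n
  so R(z) = (1 + 19/20z)/(1 − 1/20z).

Boundary: |R(x)|=1, x<0.
x=-0.95: |R|=0.0931
R=−1: 1+19/20x = −1+1/20x ⇒ -9/10x=2 ⇒ x=2/(-9/10)=-2.2222
Confirm numerically:
  x=-1.997: |R|=0.81570 <1
  x=-1.557: |R|=0.44454 <1
  x=-1.204: |R|=0.13563 <1
  x=-1.189: |R|=0.12228 <1
  x=-2.785: |R|=1.44459 >1
  x=-2.563: |R|=1.27186 >1
Stable set (-2.2222, 0).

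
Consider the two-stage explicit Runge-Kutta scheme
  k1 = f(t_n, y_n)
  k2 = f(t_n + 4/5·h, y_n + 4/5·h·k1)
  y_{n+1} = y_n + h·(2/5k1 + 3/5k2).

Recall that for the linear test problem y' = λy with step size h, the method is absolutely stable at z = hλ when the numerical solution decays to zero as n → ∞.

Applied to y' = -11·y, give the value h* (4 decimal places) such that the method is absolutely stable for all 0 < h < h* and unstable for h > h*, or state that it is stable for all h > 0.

(-2.0833,0); λ=-11 ⇒ h* = (25/12)/11 = 0.1894.

On y'=λy, z=hλ:
  k1=λy_n ⇒ h·k1=z·y_n;  k2=λ(1+4/5z)y_n ⇒ h·k2=z(1+4/5z)y_n
  y_{n+1}/y_n = 1 + 2/5z + 3/5z(1+4/5z) = 1 + z + 12/25z²
  R(z) = 1 + z + 12/25z².

Find x<0 with |R(x)|<1.
x=-1.15: |R|=0.4848
R=1: x+12/25x²=0 ⇒ x=−25/12=-2.0833; min R=1−1/(4·12/25)=0.4792>−1
Confirm numerically:
  x=-1.895: |R|=0.82869 <1
  x=-1.597: |R|=0.62720 <1
  x=-1.258: |R|=0.50163 <1
  x=-2.365: |R|=1.31975 >1
  x=-2.320: |R|=1.26355 >1
So |R|<1 on (-2.0833, 0).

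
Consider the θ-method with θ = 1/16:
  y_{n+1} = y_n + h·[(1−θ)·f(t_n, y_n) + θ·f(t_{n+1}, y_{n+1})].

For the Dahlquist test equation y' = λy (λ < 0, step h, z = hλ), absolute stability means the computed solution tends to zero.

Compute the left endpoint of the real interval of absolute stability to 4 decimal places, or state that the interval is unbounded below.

left endpoint -2.2857.

Set f=λy, z=hλ:
  y_{n+1} = y_n + z·[15/16·y_n + 1/16·y_{n+1}] ⇒ (1 − 1/16z)y_{n+1} = (1 + 15/16z)y_n
  so R(z) = (1 + 15/16z)/(1 − 1/16z).

Find x<0 with |R(x)|<1.
x=-0.3: |R|=0.7055
R=−1: 1+15/16x = −1+1/16x ⇒ -7/8x=2 ⇒ x=2/(-7/8)=-2.2857
Confirm numerically:
  x=-2.159: |R|=0.90231 <1
  x=-1.606: |R|=0.45950 <1
  x=-1.411: |R|=0.29665 <1
  x=-1.239: |R|=0.14995 <1
  x=-2.617: |R|=1.24913 >1
  x=-2.439: |R|=1.11638 >1
  x=-2.313: |R|=1.02086 >1
Interval (-2.2857, 0).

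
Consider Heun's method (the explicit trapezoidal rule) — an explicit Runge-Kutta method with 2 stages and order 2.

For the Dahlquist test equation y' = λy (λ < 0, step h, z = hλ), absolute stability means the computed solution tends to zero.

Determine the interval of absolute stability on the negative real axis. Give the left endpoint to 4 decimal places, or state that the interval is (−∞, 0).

(-2.0000, 0).

Test eqn y'=λy, z=hλ:
  order 2, 2-stage ⇒ R(z)=1+z+z^2/2
  (e.g. R(-1.63)=0.69845, |R|=0.69845)

Find x<0 with |R(x)|<1.
x=-1.63: |R|=0.6985
|R(-1.45)|=0.6013 |R(-1.18)|=0.5162 |R(-0.52)|=0.6152
Bisect:
  x_lo=-2.4546 |R|=1.5579  x_hi=-0.2382 |R|=0.7902
  mid=-1.34640 |R|=0.56000 →hi
  mid=-1.90050 |R|=0.90545 →hi
  mid=-2.17755 |R|=1.19331 →lo
  mid=-2.03903 |R|=1.03979 →lo
  mid=-1.96976 |R|=0.97022 →hi
  mid=-2.00440 |R|=1.00441 →lo
  mid=-1.98708 |R|=0.98716 →hi
  mid=-1.99574 |R|=0.99575 →hi
  mid=-2.00007 |R|=1.00007 →lo
  mid=-1.99790 |R|=0.99790 →hi
  ...
  [-2.00007,-1.99993] ⇒ x*=-2.0000
Interval (-2.0000, 0).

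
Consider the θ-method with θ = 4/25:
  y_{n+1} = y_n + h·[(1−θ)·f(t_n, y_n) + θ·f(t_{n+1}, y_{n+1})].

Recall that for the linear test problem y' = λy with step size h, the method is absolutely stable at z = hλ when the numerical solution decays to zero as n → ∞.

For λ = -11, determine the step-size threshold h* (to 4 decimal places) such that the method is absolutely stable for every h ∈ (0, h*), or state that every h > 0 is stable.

With y'=λy (z=hλ):
  y_{n+1} = y_n + z·[21/25·y_n + 4/25·y_{n+1}] ⇒ (1 − 4/25z)y_{n+1} = (1 + 21/25z)y_n
  so R(z) = (1 + 21/25z)/(1 − 4/25z).

Boundary: |R(x)|=1, x<0.
x=-0.74: |R|=0.3383
R=−1: 1+21/25x = −1+4/25x ⇒ -17/25x=2 ⇒ x=2/(-17/25)=-2.9412
Confirm numerically:
  x=-2.816: |R|=0.94132 <1
  x=-2.678: |R|=0.87472 <1
  x=-1.790: |R|=0.39148 <1
  x=-1.475: |R|=0.19337 <1
  x=-3.494: |R|=1.24112 >1
  x=-3.432: |R|=1.21545 >1
  x=-3.356: |R|=1.18353 >1
Stable set (-2.9412, 0).

(-2.9412,0); λ=-11 ⇒ h* = (50/17)/11 = 0.2674.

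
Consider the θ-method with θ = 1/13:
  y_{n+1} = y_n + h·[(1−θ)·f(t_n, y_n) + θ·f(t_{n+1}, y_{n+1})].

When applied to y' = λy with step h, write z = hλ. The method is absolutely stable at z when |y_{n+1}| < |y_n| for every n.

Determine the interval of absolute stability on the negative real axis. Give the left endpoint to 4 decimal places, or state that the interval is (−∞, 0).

Set f=λy, z=hλ:
  y_{n+1} = y_n + z·[12/13·y_n + 1/13·y_{n+1}] ⇒ (1 − 1/13z)y_{n+1} = (1 + 12/13z)y_n
  so R(z) = (1 + 12/13z)/(1 − 1/13z).

Find x<0 with |R(x)|<1.
x=-1.4: |R|=0.2639
R=−1: 1+12/13x = −1+1/13x ⇒ -11/13x=2 ⇒ x=2/(-11/13)=-2.3636
Confirm numerically:
  x=-1.947: |R|=0.69338 <1
  x=-1.577: |R|=0.40639 <1
  x=-1.445: |R|=0.30045 <1
  x=-2.743: |R|=1.26507 >1
  x=-2.696: |R|=1.23293 >1
  x=-2.420: |R|=1.04021 >1
Stable set (-2.3636, 0).

z∈(-2.3636,0).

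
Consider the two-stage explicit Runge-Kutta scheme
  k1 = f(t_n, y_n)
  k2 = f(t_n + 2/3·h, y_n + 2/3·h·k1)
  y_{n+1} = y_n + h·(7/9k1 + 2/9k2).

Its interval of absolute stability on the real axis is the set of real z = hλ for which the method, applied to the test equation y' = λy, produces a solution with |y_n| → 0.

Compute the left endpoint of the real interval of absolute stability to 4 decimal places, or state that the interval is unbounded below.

On y'=λy, z=hλ:
  k1=λy_n ⇒ h·k1=z·y_n;  k2=λ(1+2/3z)y_n ⇒ h·k2=z(1+2/3z)y_n
  y_{n+1}/y_n = 1 + 7/9z + 2/9z(1+2/3z) = 1 + z + 4/27z²
  so R(z) = 1 + z + 4/27z².

Need |R(x)|<1, x<0.
x=-0.72: |R|=0.3568
R=1: x+4/27x²=0 ⇒ x=−27/4=-6.7500; min R=1−1/(4·4/27)=-0.6875>−1
Confirm numerically:
  x=-6.030: |R|=0.35680 <1
  x=-3.779: |R|=0.66332 <1
  x=-3.502: |R|=0.68511 <1
  x=-7.179: |R|=1.45627 >1
  x=-7.064: |R|=1.32861 >1
  x=-6.982: |R|=1.23997 >1
Interval (-6.7500, 0).

left endpoint -6.7500.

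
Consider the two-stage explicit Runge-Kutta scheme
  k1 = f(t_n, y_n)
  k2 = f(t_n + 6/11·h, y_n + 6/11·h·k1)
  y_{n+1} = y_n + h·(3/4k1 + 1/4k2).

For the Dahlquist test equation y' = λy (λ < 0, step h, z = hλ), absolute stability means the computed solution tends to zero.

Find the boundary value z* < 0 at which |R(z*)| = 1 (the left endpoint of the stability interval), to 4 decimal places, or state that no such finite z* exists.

z* = -7.3333.

Test eqn y'=λy, z=hλ:
  k1=λy_n ⇒ h·k1=z·y_n;  k2=λ(1+6/11z)y_n ⇒ h·k2=z(1+6/11z)y_n
  y_{n+1}/y_n = 1 + 3/4z + 1/4z(1+6/11z) = 1 + z + 3/22z²
  so R(z) = 1 + z + 3/22z².

Solve |R(x)|<1 on ℝ⁻.
x=-1.09: |R|=0.0720
R=1: x+3/22x²=0 ⇒ x=−22/3=-7.3333; min R=1−1/(4·3/22)=-0.8333>−1
Confirm numerically:
  x=-6.622: |R|=0.35767 <1
  x=-6.447: |R|=0.22079 <1
  x=-6.102: |R|=0.02458 <1
  x=-7.827: |R|=1.52690 >1
  x=-7.573: |R|=1.24750 >1
  x=-7.385: |R|=1.05203 >1
Interval (-7.3333, 0).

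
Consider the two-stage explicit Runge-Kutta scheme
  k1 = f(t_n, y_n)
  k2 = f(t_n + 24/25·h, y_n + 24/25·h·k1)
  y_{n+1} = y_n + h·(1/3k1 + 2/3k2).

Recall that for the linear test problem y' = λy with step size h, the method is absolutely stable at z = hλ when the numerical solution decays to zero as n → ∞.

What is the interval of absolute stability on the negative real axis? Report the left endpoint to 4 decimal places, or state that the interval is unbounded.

z∈(-1.5625,0).

Test eqn y'=λy, z=hλ:
  k1=λy_n ⇒ h·k1=z·y_n;  k2=λ(1+24/25z)y_n ⇒ h·k2=z(1+24/25z)y_n
  y_{n+1}/y_n = 1 + 1/3z + 2/3z(1+24/25z) = 1 + z + 16/25z²
  ⇒ R(z) = 1 + z + 16/25z².

Solve |R(x)|<1 on ℝ⁻.
x=-0.58: |R|=0.6353
R=1: x+16/25x²=0 ⇒ x=−25/16=-1.5625; min R=1−1/(4·16/25)=0.6094>−1
Confirm numerically:
  x=-1.460: |R|=0.90422 <1
  x=-1.244: |R|=0.74642 <1
  x=-1.008: |R|=0.64228 <1
  x=-0.832: |R|=0.61102 <1
  x=-1.809: |R|=1.28539 >1
  x=-1.799: |R|=1.27230 >1
  x=-1.588: |R|=1.02592 >1
Interval (-1.5625, 0).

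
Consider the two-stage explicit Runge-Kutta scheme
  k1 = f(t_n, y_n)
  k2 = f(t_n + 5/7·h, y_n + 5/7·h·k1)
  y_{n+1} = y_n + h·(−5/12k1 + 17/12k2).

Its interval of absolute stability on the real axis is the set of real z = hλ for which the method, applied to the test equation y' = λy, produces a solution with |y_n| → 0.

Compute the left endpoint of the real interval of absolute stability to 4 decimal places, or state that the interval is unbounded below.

left endpoint -0.9882.

On y'=λy, z=hλ:
  k1=λy_n ⇒ h·k1=z·y_n;  k2=λ(1+5/7z)y_n ⇒ h·k2=z(1+5/7z)y_n
  y_{n+1}/y_n = 1 − 5/12z + 17/12z(1+5/7z) = 1 + z + 85/84z²
  ⇒ R(z) = 1 + z + 85/84z².

Solve |R(x)|<1 on ℝ⁻.
x=-1.32: |R|=1.4431
R=1: x+85/84x²=0 ⇒ x=−84/85=-0.9882; min R=1−1/(4·85/84)=0.7529>−1
Confirm numerically:
  x=-0.837: |R|=0.87191 <1
  x=-0.776: |R|=0.83334 <1
  x=-0.492: |R|=0.75295 <1
  x=-0.479: |R|=0.75317 <1
  x=-1.453: |R|=1.68334 >1
  x=-1.371: |R|=1.53102 >1
  x=-1.345: |R|=1.48556 >1
Stable set (-0.9882, 0).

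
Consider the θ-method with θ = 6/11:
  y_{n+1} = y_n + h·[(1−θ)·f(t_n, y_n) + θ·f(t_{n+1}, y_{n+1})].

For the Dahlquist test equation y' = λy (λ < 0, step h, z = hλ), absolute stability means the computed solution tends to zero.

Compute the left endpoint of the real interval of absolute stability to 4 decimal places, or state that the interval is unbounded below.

interval (−∞, 0).

Test eqn y'=λy, z=hλ:
  y_{n+1} = y_n + z·[5/11·y_n + 6/11·y_{n+1}] ⇒ (1 − 6/11z)y_{n+1} = (1 + 5/11z)y_n
  R(z) = (1 + 5/11z)/(1 − 6/11z).

Need |R(x)|<1, x<0.
x=-0.53: |R|=0.5889
x=-2: |R|=0.0435
x=-10: |R|=0.5493
x=-100: |R|=0.8003
θ=6/11≥1/2 ⇒ |1+5/11x|<|1−6/11x| ∀x<0 ⇒ interval (−∞,0).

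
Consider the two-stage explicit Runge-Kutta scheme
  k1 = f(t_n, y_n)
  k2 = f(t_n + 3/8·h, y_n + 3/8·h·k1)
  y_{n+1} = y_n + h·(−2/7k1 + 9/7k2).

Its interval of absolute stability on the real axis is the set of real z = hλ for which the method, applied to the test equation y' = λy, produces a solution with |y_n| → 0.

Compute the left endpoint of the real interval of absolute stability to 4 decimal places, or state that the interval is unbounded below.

z* = -2.0741.

On y'=λy, z=hλ:
  k1=λy_n ⇒ h·k1=z·y_n;  k2=λ(1+3/8z)y_n ⇒ h·k2=z(1+3/8z)y_n
  y_{n+1}/y_n = 1 − 2/7z + 9/7z(1+3/8z) = 1 + z + 27/56z²
  R(z) = 1 + z + 27/56z².

Need |R(x)|<1, x<0.
x=-0.86: |R|=0.4966
R=1: x+27/56x²=0 ⇒ x=−56/27=-2.0741; min R=1−1/(4·27/56)=0.4815>−1
Confirm numerically:
  x=-1.822: |R|=0.77856 <1
  x=-1.571: |R|=0.61895 <1
  x=-1.095: |R|=0.48310 <1
  x=-1.025: |R|=0.48155 <1
  x=-2.602: |R|=1.66230 >1
  x=-2.322: |R|=1.27756 >1
  x=-2.150: |R|=1.07871 >1
Interval (-2.0741, 0).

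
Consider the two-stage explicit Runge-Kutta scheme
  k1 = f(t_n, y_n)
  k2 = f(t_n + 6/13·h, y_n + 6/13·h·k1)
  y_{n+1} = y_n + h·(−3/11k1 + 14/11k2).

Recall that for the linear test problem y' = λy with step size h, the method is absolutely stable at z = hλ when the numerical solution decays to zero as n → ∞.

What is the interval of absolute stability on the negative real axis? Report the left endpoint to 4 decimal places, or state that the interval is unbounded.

With y'=λy (z=hλ):
  k1=λy_n ⇒ h·k1=z·y_n;  k2=λ(1+6/13z)y_n ⇒ h·k2=z(1+6/13z)y_n
  y_{n+1}/y_n = 1 − 3/11z + 14/11z(1+6/13z) = 1 + z + 84/143z²
  Hence R(z) = 1 + z + 84/143z².

Boundary: |R(x)|=1, x<0.
x=-0.86: |R|=0.5745
R=1: x+84/143x²=0 ⇒ x=−143/84=-1.7024; min R=1−1/(4·84/143)=0.5744>−1
Confirm numerically:
  x=-1.506: |R|=0.82627 <1
  x=-1.139: |R|=0.62306 <1
  x=-1.101: |R|=0.61106 <1
  x=-0.724: |R|=0.58391 <1
  x=-2.226: |R|=1.68467 >1
  x=-2.003: |R|=1.35370 >1
Interval (-1.7024, 0).

(-1.7024, 0).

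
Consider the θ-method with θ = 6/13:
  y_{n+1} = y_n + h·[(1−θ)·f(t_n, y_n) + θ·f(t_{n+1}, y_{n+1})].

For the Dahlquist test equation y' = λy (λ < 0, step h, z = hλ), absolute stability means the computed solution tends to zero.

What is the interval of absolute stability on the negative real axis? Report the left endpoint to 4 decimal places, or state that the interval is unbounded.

(-26.0000, 0).

On y'=λy, z=hλ:
  y_{n+1} = y_n + z·[7/13·y_n + 6/13·y_{n+1}] ⇒ (1 − 6/13z)y_{n+1} = (1 + 7/13z)y_n
  ⇒ R(z) = (1 + 7/13z)/(1 − 6/13z).

Solve |R(x)|<1 on ℝ⁻.
x=-0.34: |R|=0.7061
R=−1: 1+7/13x = −1+6/13x ⇒ -1/13x=2 ⇒ x=2/(-1/13)=-26.0000
Confirm numerically:
  x=-25.546: |R|=0.99727 <1
  x=-20.735: |R|=0.96168 <1
  x=-13.043: |R|=0.85802 <1
  x=-26.327: |R|=1.00191 >1
  x=-26.109: |R|=1.00064 >1
  x=-26.096: |R|=1.00057 >1
So |R|<1 on (-26.0000, 0).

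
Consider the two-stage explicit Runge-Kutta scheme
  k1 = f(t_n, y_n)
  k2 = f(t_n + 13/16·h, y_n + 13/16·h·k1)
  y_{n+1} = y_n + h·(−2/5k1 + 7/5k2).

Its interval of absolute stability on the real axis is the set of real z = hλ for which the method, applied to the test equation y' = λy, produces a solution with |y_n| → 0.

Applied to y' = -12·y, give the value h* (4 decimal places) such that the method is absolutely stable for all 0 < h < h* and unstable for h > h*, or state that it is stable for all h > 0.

(-0.8791,0); λ=-12 ⇒ h* = (80/91)/12 = 0.0733.

With y'=λy (z=hλ):
  k1=λy_n ⇒ h·k1=z·y_n;  k2=λ(1+13/16z)y_n ⇒ h·k2=z(1+13/16z)y_n
  y_{n+1}/y_n = 1 − 2/5z + 7/5z(1+13/16z) = 1 + z + 91/80z²
  ⇒ R(z) = 1 + z + 91/80z².

Find x<0 with |R(x)|<1.
x=-1.18: |R|=1.4039
R=1: x+91/80x²=0 ⇒ x=−80/91=-0.8791; min R=1−1/(4·91/80)=0.7802>−1
Confirm numerically:
  x=-0.848: |R|=0.96998 <1
  x=-0.535: |R|=0.79058 <1
  x=-0.528: |R|=0.78912 <1
  x=-0.476: |R|=0.78173 <1
  x=-1.397: |R|=1.82296 >1
  x=-1.306: |R|=1.63416 >1
  x=-1.303: |R|=1.62826 >1
So |R|<1 on (-0.8791, 0).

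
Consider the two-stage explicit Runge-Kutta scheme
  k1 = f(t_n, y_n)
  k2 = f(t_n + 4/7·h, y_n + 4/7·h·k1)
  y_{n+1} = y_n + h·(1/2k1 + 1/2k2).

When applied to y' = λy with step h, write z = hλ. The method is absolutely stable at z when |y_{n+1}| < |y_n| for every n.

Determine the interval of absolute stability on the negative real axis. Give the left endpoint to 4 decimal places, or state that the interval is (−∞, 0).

(-3.5000, 0).

Set f=λy, z=hλ:
  k1=λy_n ⇒ h·k1=z·y_n;  k2=λ(1+4/7z)y_n ⇒ h·k2=z(1+4/7z)y_n
  y_{n+1}/y_n = 1 + 1/2z + 1/2z(1+4/7z) = 1 + z + 2/7z²
  Hence R(z) = 1 + z + 2/7z².

Solve |R(x)|<1 on ℝ⁻.
x=-1.5: |R|=0.1429
R=1: x+2/7x²=0 ⇒ x=−7/2=-3.5000; min R=1−1/(4·2/7)=0.1250>−1
Confirm numerically:
  x=-3.424: |R|=0.92565 <1
  x=-2.657: |R|=0.36004 <1
  x=-2.645: |R|=0.35386 <1
  x=-3.843: |R|=1.37661 >1
  x=-3.727: |R|=1.24172 >1
  x=-3.531: |R|=1.03127 >1
So |R|<1 on (-3.5000, 0).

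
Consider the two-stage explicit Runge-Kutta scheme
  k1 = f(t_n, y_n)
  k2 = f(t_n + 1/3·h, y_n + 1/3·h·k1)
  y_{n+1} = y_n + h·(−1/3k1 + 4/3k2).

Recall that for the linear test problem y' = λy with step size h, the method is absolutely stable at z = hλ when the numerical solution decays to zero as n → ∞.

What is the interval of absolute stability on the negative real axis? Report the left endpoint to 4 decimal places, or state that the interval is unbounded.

On y'=λy, z=hλ:
  k1=λy_n ⇒ h·k1=z·y_n;  k2=λ(1+1/3z)y_n ⇒ h·k2=z(1+1/3z)y_n
  y_{n+1}/y_n = 1 − 1/3z + 4/3z(1+1/3z) = 1 + z + 4/9z²
  so R(z) = 1 + z + 4/9z².

Find x<0 with |R(x)|<1.
x=-1.69: |R|=0.5794
R=1: x+4/9x²=0 ⇒ x=−9/4=-2.2500; min R=1−1/(4·4/9)=0.4375>−1
Confirm numerically:
  x=-2.058: |R|=0.82438 <1
  x=-1.796: |R|=0.63761 <1
  x=-1.627: |R|=0.54950 <1
  x=-1.207: |R|=0.44049 <1
  x=-2.805: |R|=1.69190 >1
  x=-2.691: |R|=1.52744 >1
  x=-2.313: |R|=1.06476 >1
Stable set (-2.2500, 0).

z∈(-2.2500,0).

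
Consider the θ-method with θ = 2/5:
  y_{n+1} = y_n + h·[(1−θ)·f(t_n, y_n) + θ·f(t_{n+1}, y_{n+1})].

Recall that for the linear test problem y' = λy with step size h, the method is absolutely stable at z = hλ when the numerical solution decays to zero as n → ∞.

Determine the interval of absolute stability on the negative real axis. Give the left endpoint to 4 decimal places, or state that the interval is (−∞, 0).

Set f=λy, z=hλ:
  y_{n+1} = y_n + z·[3/5·y_n + 2/5·y_{n+1}] ⇒ (1 − 2/5z)y_{n+1} = (1 + 3/5z)y_n
  ⇒ R(z) = (1 + 3/5z)/(1 − 2/5z).

Boundary: |R(x)|=1, x<0.
x=-1.22: |R|=0.1801
R=−1: 1+3/5x = −1+2/5x ⇒ -1/5x=2 ⇒ x=2/(-1/5)=-10.0000
Confirm numerically:
  x=-5.857: |R|=0.75212 <1
  x=-4.476: |R|=0.60407 <1
  x=-4.127: |R|=0.55689 <1
  x=-10.103: |R|=1.00409 >1
  x=-10.057: |R|=1.00227 >1
So |R|<1 on (-10.0000, 0).

(-10.0000, 0).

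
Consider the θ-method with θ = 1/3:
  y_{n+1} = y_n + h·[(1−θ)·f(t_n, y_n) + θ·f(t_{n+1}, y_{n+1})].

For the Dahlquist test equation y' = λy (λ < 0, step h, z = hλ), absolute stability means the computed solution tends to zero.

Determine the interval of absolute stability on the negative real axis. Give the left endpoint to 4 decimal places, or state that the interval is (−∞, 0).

z∈(-6.0000,0).

Set f=λy, z=hλ:
  y_{n+1} = y_n + z·[2/3·y_n + 1/3·y_{n+1}] ⇒ (1 − 1/3z)y_{n+1} = (1 + 2/3z)y_n
  ⇒ R(z) = (1 + 2/3z)/(1 − 1/3z).

Need |R(x)|<1, x<0.
x=-1.73: |R|=0.0973
R=−1: 1+2/3x = −1+1/3x ⇒ -1/3x=2 ⇒ x=2/(-1/3)=-6.0000
Confirm numerically:
  x=-5.509: |R|=0.94230 <1
  x=-3.909: |R|=0.69735 <1
  x=-3.482: |R|=0.61154 <1
  x=-3.341: |R|=0.58067 <1
  x=-6.502: |R|=1.05283 >1
  x=-6.044: |R|=1.00487 >1
Stable set (-6.0000, 0).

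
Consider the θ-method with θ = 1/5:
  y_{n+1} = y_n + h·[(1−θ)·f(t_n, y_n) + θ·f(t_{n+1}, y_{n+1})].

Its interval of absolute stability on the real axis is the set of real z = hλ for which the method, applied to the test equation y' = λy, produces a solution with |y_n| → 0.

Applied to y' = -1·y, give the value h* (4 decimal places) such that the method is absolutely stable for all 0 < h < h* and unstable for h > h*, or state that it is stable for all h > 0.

With y'=λy (z=hλ):
  y_{n+1} = y_n + z·[4/5·y_n + 1/5·y_{n+1}] ⇒ (1 − 1/5z)y_{n+1} = (1 + 4/5z)y_n
  R(z) = (1 + 4/5z)/(1 − 1/5z).

Find x<0 with |R(x)|<1.
x=-1.57: |R|=0.1948
R=−1: 1+4/5x = −1+1/5x ⇒ -3/5x=2 ⇒ x=2/(-3/5)=-3.3333
Confirm numerically:
  x=-3.000: |R|=0.87500 <1
  x=-2.925: |R|=0.84543 <1
  x=-1.632: |R|=0.23040 <1
  x=-3.884: |R|=1.18595 >1
  x=-3.881: |R|=1.18500 >1
  x=-3.367: |R|=1.01207 >1
Stable set (-3.3333, 0).

(-3.3333,0); λ=-1 ⇒ h* = (10/3)/1 = 3.3333.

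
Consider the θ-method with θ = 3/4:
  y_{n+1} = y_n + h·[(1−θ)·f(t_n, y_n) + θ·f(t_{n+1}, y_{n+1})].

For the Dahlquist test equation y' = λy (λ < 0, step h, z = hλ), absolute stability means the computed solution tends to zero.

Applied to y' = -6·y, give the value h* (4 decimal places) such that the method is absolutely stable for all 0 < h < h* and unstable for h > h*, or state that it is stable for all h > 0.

unbounded; (−∞, 0). Any h>0 works for λ=-6.

Set f=λy, z=hλ:
  y_{n+1} = y_n + z·[1/4·y_n + 3/4·y_{n+1}] ⇒ (1 − 3/4z)y_{n+1} = (1 + 1/4z)y_n
  so R(z) = (1 + 1/4z)/(1 − 3/4z).

Boundary: |R(x)|=1, x<0.
x=-0.55: |R|=0.6106
x=-2: |R|=0.2000
x=-10: |R|=0.1765
x=-100: |R|=0.3158
θ=3/4≥1/2 ⇒ |1+1/4x|<|1−3/4x| ∀x<0 ⇒ stable on all of ℝ⁻.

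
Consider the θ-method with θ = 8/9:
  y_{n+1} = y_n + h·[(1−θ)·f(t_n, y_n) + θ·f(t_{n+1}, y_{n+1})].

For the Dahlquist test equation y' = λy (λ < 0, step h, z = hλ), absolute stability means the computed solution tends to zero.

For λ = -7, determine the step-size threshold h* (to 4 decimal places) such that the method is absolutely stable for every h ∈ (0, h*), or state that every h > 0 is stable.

Set f=λy, z=hλ:
  y_{n+1} = y_n + z·[1/9·y_n + 8/9·y_{n+1}] ⇒ (1 − 8/9z)y_{n+1} = (1 + 1/9z)y_n
  ⇒ R(z) = (1 + 1/9z)/(1 − 8/9z).

Find x<0 with |R(x)|<1.
x=-1.09: |R|=0.4464
x=-2: |R|=0.2800
x=-10: |R|=0.0112
x=-100: |R|=0.1125
θ=8/9≥1/2 ⇒ |1+1/9x|<|1−8/9x| ∀x<0 ⇒ unbounded interval.

unbounded; (−∞, 0). Any h>0 works for λ=-7.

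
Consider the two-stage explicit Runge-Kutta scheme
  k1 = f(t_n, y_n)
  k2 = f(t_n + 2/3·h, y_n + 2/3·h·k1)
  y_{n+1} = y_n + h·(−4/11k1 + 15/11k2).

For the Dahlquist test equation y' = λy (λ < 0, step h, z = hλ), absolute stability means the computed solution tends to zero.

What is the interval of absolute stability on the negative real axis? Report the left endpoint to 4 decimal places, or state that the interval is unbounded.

(-1.1000, 0).

Test eqn y'=λy, z=hλ:
  k1=λy_n ⇒ h·k1=z·y_n;  k2=λ(1+2/3z)y_n ⇒ h·k2=z(1+2/3z)y_n
  y_{n+1}/y_n = 1 − 4/11z + 15/11z(1+2/3z) = 1 + z + 10/11z²
  ⇒ R(z) = 1 + z + 10/11z².

Need |R(x)|<1, x<0.
x=-1.27: |R|=1.1963
R=1: x+10/11x²=0 ⇒ x=−11/10=-1.1000; min R=1−1/(4·10/11)=0.7250>−1
Confirm numerically:
  x=-0.950: |R|=0.87045 <1
  x=-0.824: |R|=0.79325 <1
  x=-0.633: |R|=0.73126 <1
  x=-0.480: |R|=0.72945 <1
  x=-1.549: |R|=1.63227 >1
  x=-1.481: |R|=1.51296 >1
  x=-1.131: |R|=1.03187 >1
So |R|<1 on (-1.1000, 0).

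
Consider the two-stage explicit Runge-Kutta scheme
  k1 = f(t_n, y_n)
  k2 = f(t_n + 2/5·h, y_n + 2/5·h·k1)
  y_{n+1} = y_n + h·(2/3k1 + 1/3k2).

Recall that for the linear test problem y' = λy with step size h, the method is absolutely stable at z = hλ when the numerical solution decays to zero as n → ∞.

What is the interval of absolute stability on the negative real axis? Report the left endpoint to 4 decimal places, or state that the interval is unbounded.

Test eqn y'=λy, z=hλ:
  k1=λy_n ⇒ h·k1=z·y_n;  k2=λ(1+2/5z)y_n ⇒ h·k2=z(1+2/5z)y_n
  y_{n+1}/y_n = 1 + 2/3z + 1/3z(1+2/5z) = 1 + z + 2/15z²
  R(z) = 1 + z + 2/15z².

Find x<0 with |R(x)|<1.
x=-1.71: |R|=0.3201
R=1: x+2/15x²=0 ⇒ x=−15/2=-7.5000; min R=1−1/(4·2/15)=-0.8750>−1
Confirm numerically:
  x=-5.478: |R|=0.47687 <1
  x=-5.368: |R|=0.52594 <1
  x=-3.188: |R|=0.83289 <1
  x=-7.884: |R|=1.40366 >1
  x=-7.644: |R|=1.14676 >1
Stable set (-7.5000, 0).

(-7.5000, 0).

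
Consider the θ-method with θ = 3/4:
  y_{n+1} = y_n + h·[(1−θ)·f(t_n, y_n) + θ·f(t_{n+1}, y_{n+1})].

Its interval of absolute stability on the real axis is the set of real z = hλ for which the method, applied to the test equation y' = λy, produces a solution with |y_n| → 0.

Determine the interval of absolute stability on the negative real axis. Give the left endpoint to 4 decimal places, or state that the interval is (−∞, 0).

unbounded; (−∞, 0).

Set f=λy, z=hλ:
  y_{n+1} = y_n + z·[1/4·y_n + 3/4·y_{n+1}] ⇒ (1 − 3/4z)y_{n+1} = (1 + 1/4z)y_n
  Hence R(z) = (1 + 1/4z)/(1 − 3/4z).

Solve |R(x)|<1 on ℝ⁻.
x=-1.4: |R|=0.3171
x=-2: |R|=0.2000
x=-10: |R|=0.1765
x=-100: |R|=0.3158
θ=3/4≥1/2 ⇒ |1+1/4x|<|1−3/4x| ∀x<0 ⇒ interval (−∞,0).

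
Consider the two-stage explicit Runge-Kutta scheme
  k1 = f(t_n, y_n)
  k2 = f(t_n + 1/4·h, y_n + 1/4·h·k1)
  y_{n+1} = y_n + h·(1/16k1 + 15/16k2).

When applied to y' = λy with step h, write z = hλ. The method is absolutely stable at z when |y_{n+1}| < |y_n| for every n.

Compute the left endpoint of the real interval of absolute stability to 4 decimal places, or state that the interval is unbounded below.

Set f=λy, z=hλ:
  k1=λy_n ⇒ h·k1=z·y_n;  k2=λ(1+1/4z)y_n ⇒ h·k2=z(1+1/4z)y_n
  y_{n+1}/y_n = 1 + 1/16z + 15/16z(1+1/4z) = 1 + z + 15/64z²
  R(z) = 1 + z + 15/64z².

Solve |R(x)|<1 on ℝ⁻.
x=-1.19: |R|=0.1419
R=1: x+15/64x²=0 ⇒ x=−64/15=-4.2667; min R=1−1/(4·15/64)=-0.0667>−1
Confirm numerically:
  x=-3.261: |R|=0.23137 <1
  x=-3.094: |R|=0.14963 <1
  x=-2.109: |R|=0.06653 <1
  x=-1.826: |R|=0.04453 <1
  x=-4.771: |R|=1.56395 >1
  x=-4.761: |R|=1.55161 >1
  x=-4.730: |R|=1.51365 >1
Stable set (-4.2667, 0).

z* = -4.2667.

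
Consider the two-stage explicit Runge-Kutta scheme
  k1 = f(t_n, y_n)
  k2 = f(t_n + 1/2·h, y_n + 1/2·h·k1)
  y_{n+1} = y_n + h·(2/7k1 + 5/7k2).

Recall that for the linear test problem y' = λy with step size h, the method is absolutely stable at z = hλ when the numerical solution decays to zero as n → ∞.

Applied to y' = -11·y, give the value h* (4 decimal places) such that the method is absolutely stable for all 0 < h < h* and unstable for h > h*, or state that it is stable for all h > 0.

Test eqn y'=λy, z=hλ:
  k1=λy_n ⇒ h·k1=z·y_n;  k2=λ(1+1/2z)y_n ⇒ h·k2=z(1+1/2z)y_n
  y_{n+1}/y_n = 1 + 2/7z + 5/7z(1+1/2z) = 1 + z + 5/14z²
  so R(z) = 1 + z + 5/14z².

Solve |R(x)|<1 on ℝ⁻.
x=-0.42: |R|=0.6430
R=1: x+5/14x²=0 ⇒ x=−14/5=-2.8000; min R=1−1/(4·5/14)=0.3000>−1
Confirm numerically:
  x=-2.262: |R|=0.56537 <1
  x=-2.214: |R|=0.53664 <1
  x=-2.116: |R|=0.48309 <1
  x=-1.393: |R|=0.30002 <1
  x=-3.040: |R|=1.26057 >1
  x=-2.868: |R|=1.06965 >1
  x=-2.826: |R|=1.02624 >1
Stable set (-2.8000, 0).

(-2.8000,0); λ=-11 ⇒ h* = (14/5)/11 = 0.2545.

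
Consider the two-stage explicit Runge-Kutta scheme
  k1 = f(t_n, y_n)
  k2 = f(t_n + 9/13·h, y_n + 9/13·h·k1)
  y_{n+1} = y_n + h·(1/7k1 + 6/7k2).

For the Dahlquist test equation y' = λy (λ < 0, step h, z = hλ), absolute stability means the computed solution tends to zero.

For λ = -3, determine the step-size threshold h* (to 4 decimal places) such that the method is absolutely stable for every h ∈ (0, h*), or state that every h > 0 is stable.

On y'=λy, z=hλ:
  k1=λy_n ⇒ h·k1=z·y_n;  k2=λ(1+9/13z)y_n ⇒ h·k2=z(1+9/13z)y_n
  y_{n+1}/y_n = 1 + 1/7z + 6/7z(1+9/13z) = 1 + z + 54/91z²
  so R(z) = 1 + z + 54/91z².

Solve |R(x)|<1 on ℝ⁻.
x=-0.65: |R|=0.6007
R=1: x+54/91x²=0 ⇒ x=−91/54=-1.6852; min R=1−1/(4·54/91)=0.5787>−1
Confirm numerically:
  x=-1.644: |R|=0.95982 <1
  x=-1.527: |R|=0.85666 <1
  x=-0.830: |R|=0.57880 <1
  x=-2.132: |R|=1.56528 >1
  x=-1.884: |R|=1.22227 >1
Stable set (-1.6852, 0).

(-1.6852,0); λ=-3 ⇒ h* = (91/54)/3 = 0.5617.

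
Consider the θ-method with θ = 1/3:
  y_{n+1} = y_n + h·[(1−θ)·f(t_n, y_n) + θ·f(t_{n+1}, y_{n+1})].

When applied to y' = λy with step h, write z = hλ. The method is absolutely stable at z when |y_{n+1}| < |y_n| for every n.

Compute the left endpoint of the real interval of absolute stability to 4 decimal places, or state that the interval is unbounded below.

left endpoint -6.0000.

With y'=λy (z=hλ):
  y_{n+1} = y_n + z·[2/3·y_n + 1/3·y_{n+1}] ⇒ (1 − 1/3z)y_{n+1} = (1 + 2/3z)y_n
  so R(z) = (1 + 2/3z)/(1 − 1/3z).

Solve |R(x)|<1 on ℝ⁻.
x=-1.33: |R|=0.0785
R=−1: 1+2/3x = −1+1/3x ⇒ -1/3x=2 ⇒ x=2/(-1/3)=-6.0000
Confirm numerically:
  x=-5.329: |R|=0.91944 <1
  x=-5.328: |R|=0.91931 <1
  x=-4.043: |R|=0.72214 <1
  x=-3.018: |R|=0.50449 <1
  x=-6.404: |R|=1.04296 >1
  x=-6.349: |R|=1.03733 >1
  x=-6.327: |R|=1.03506 >1
Stable set (-6.0000, 0).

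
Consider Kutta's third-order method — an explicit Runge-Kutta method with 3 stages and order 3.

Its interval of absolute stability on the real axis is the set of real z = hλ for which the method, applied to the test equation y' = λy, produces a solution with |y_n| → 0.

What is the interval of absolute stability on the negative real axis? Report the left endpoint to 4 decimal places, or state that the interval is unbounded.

On y'=λy, z=hλ:
  order 3, 3-stage ⇒ R(z)=1+z+z^2/2+z^3/6
  (e.g. R(-1.11)=0.27811, |R|=0.27811)

Need |R(x)|<1, x<0.
x=-1.11: |R|=0.2781
|R(-1.86)|=0.2027 |R(-1.8)|=0.1520 |R(-1.66)|=0.0446
Bisect:
  x_lo=-3.2814 |R|=2.7865  x_hi=-0.0627 |R|=0.9393
  mid=-1.67204 |R|=0.05327 →hi
  mid=-2.47673 |R|=0.94176 →hi
  mid=-2.87908 |R|=1.71203 →lo
  mid=-2.67791 |R|=1.29295 →lo
  mid=-2.57732 |R|=1.10938 →lo
  mid=-2.52703 |R|=1.02364 →lo
  mid=-2.50188 |R|=0.98223 →hi
  mid=-2.51445 |R|=1.00281 →lo
  mid=-2.50817 |R|=0.99249 →hi
  mid=-2.51131 |R|=0.99764 →hi
  ...
  [-2.51288,-2.51269] ⇒ x*=-2.5127
So |R|<1 on (-2.5127, 0).

(-2.5127, 0).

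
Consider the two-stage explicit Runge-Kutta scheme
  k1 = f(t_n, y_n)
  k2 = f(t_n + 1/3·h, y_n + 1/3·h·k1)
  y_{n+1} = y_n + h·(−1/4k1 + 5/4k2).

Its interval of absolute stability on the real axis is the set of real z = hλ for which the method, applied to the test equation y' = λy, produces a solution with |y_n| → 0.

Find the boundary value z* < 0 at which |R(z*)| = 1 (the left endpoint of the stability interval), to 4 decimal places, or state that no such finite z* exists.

Test eqn y'=λy, z=hλ:
  k1=λy_n ⇒ h·k1=z·y_n;  k2=λ(1+1/3z)y_n ⇒ h·k2=z(1+1/3z)y_n
  y_{n+1}/y_n = 1 − 1/4z + 5/4z(1+1/3z) = 1 + z + 5/12z²
  R(z) = 1 + z + 5/12z².

Solve |R(x)|<1 on ℝ⁻.
x=-0.93: |R|=0.4304
R=1: x+5/12x²=0 ⇒ x=−12/5=-2.4000; min R=1−1/(4·5/12)=0.4000>−1
Confirm numerically:
  x=-2.067: |R|=0.71320 <1
  x=-1.143: |R|=0.40135 <1
  x=-1.120: |R|=0.40267 <1
  x=-2.990: |R|=1.73504 >1
  x=-2.812: |R|=1.48273 >1
  x=-2.511: |R|=1.11613 >1
Interval (-2.4000, 0).

z* = -2.4000.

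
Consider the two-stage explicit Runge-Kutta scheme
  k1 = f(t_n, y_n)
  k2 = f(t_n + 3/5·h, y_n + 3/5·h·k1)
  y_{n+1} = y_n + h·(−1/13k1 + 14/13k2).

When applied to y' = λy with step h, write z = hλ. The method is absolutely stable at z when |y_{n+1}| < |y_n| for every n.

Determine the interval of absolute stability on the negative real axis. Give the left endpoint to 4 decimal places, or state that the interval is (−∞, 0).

(-1.5476, 0).

Set f=λy, z=hλ:
  k1=λy_n ⇒ h·k1=z·y_n;  k2=λ(1+3/5z)y_n ⇒ h·k2=z(1+3/5z)y_n
  y_{n+1}/y_n = 1 − 1/13z + 14/13z(1+3/5z) = 1 + z + 42/65z²
  ⇒ R(z) = 1 + z + 42/65z².

Solve |R(x)|<1 on ℝ⁻.
x=-0.83: |R|=0.6151
R=1: x+42/65x²=0 ⇒ x=−65/42=-1.5476; min R=1−1/(4·42/65)=0.6131>−1
Confirm numerically:
  x=-1.366: |R|=0.83969 <1
  x=-0.770: |R|=0.61310 <1
  x=-0.640: |R|=0.62466 <1
  x=-0.622: |R|=0.62799 <1
  x=-2.143: |R|=1.82443 >1
  x=-1.592: |R|=1.04565 >1
Stable set (-1.5476, 0).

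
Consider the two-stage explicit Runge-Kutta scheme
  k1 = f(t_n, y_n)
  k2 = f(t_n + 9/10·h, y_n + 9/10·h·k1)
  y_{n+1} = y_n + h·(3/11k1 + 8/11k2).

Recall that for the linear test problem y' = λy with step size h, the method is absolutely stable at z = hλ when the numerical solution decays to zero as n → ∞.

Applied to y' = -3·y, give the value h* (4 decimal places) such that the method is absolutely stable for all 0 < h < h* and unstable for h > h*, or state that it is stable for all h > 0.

Test eqn y'=λy, z=hλ:
  k1=λy_n ⇒ h·k1=z·y_n;  k2=λ(1+9/10z)y_n ⇒ h·k2=z(1+9/10z)y_n
  y_{n+1}/y_n = 1 + 3/11z + 8/11z(1+9/10z) = 1 + z + 36/55z²
  Hence R(z) = 1 + z + 36/55z².

Need |R(x)|<1, x<0.
x=-1.15: |R|=0.7156
R=1: x+36/55x²=0 ⇒ x=−55/36=-1.5278; min R=1−1/(4·36/55)=0.6181>−1
Confirm numerically:
  x=-1.189: |R|=0.73634 <1
  x=-0.726: |R|=0.61900 <1
  x=-0.624: |R|=0.63086 <1
  x=-2.102: |R|=1.79005 >1
  x=-1.611: |R|=1.08776 >1
  x=-1.585: |R|=1.05937 >1
So |R|<1 on (-1.5278, 0).

(-1.5278,0); λ=-3 ⇒ h* = (55/36)/3 = 0.5093.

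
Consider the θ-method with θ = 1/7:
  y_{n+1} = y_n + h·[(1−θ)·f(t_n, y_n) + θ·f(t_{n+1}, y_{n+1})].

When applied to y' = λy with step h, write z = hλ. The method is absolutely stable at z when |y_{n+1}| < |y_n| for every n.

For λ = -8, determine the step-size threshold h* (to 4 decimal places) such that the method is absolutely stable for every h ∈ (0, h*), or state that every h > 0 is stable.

Set f=λy, z=hλ:
  y_{n+1} = y_n + z·[6/7·y_n + 1/7·y_{n+1}] ⇒ (1 − 1/7z)y_{n+1} = (1 + 6/7z)y_n
  ⇒ R(z) = (1 + 6/7z)/(1 − 1/7z).

Boundary: |R(x)|=1, x<0.
x=-0.7: |R|=0.3636
R=−1: 1+6/7x = −1+1/7x ⇒ -5/7x=2 ⇒ x=2/(-5/7)=-2.8000
Confirm numerically:
  x=-2.543: |R|=0.86535 <1
  x=-1.481: |R|=0.22238 <1
  x=-1.301: |R|=0.09710 <1
  x=-1.266: |R|=0.07210 <1
  x=-3.351: |R|=1.26616 >1
  x=-3.229: |R|=1.20970 >1
  x=-2.822: |R|=1.01120 >1
Interval (-2.8000, 0).

(-2.8000,0); λ=-8 ⇒ h* = (14/5)/8 = 0.3500.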